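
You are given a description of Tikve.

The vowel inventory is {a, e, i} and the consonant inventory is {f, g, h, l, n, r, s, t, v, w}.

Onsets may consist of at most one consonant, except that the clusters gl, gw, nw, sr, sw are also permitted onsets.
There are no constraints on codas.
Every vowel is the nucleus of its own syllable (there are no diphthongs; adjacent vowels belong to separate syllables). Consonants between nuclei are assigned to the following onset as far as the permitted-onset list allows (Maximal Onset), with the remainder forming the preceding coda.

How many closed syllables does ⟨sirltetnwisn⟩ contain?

Vowels present: i, e, i; each is a nucleus, giving 3 syllables.
Between /i/ (V1) and /e/ (V2): /rlt/ — longest licit onset from the right is /t/, leaving /rl/ as coda.
Between /e/ (V2) and /i/ (V3): /tnw/; trying suffixes from longest down, /nw/ is the first permitted one, so coda /t/ | onset /nw/.
Result: sirl.tet.nwisn.
Classifying each syllable: /sirl/ (closed), /tet/ (closed), /nwisn/ (closed).
Closed syllables: 3.

3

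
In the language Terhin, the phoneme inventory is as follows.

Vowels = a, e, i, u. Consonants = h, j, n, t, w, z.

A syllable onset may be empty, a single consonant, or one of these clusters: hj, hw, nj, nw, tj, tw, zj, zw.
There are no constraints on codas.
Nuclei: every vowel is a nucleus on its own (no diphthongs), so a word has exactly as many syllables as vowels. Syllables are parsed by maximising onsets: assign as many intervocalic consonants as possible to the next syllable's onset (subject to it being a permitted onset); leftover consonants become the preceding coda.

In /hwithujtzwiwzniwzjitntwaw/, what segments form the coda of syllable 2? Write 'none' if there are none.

Nuclei (vowels): i, u, i, i, i, a → 6 syllables.
V1 /i/ – V2 /u/: /th/ splits as /t/ + /h/ (/h/ is the longest suffix that is a licit onset).
V2 /u/ – V3 /i/: cluster /jtzw/ — the longest permitted-onset suffix is /zw/; onset = /zw/, preceding coda = /jt/.
V3 /i/ – V4 /i/: cluster /wzn/ — the longest permitted-onset suffix is /n/; onset = /n/, preceding coda = /wz/.
V4 /i/ – V5 /i/: /wzj/ splits as /w/ + /zj/ (/zj/ is the longest suffix that is a licit onset).
V5 /i/ – V6 /a/: cluster /tntw/ — the longest permitted-onset suffix is /tw/; onset = /tw/, preceding coda = /tn/.
Result: hwit.hujt.zwiwz.niw.zjitn.twaw.
Syllable 2 is /hujt/: onset /h/, nucleus /u/, coda /jt/.

jt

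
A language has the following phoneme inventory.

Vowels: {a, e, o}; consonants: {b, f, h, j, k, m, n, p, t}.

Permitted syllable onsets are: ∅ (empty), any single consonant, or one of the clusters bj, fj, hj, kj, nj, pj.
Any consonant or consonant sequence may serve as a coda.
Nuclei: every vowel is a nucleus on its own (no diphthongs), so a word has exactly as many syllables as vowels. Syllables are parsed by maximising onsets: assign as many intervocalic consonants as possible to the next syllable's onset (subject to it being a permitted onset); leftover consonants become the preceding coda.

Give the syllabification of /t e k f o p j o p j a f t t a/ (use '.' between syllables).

tek.fo.pjo.pjaft.ta

Vowels present: e, o, o, a, a; each is a nucleus, giving 5 syllables.
Between /e/ (V1) and /o/ (V2): cluster /kf/ — the longest permitted-onset suffix is /f/; onset = /f/, preceding coda = /k/.
Between /o/ (V2) and /o/ (V3): cluster /pj/ — /pj/ is itself a permitted onset, so the whole cluster goes right; preceding coda = ∅.
Between /o/ (V3) and /a/ (V4): /pj/ — entire cluster is a permitted onset → onset /pj/, coda ∅.
Between /a/ (V4) and /a/ (V5): /ftt/; trying suffixes from longest down, /t/ is the first permitted one, so coda /ft/ | onset /t/.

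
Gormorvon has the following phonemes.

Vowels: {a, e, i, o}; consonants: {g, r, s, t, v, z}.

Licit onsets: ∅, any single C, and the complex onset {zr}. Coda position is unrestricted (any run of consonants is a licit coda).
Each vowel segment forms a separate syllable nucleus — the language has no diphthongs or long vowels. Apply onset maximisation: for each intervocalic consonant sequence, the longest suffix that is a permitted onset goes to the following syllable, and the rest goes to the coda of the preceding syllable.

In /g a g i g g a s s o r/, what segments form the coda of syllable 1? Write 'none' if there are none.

none

Vowels present: a, i, a, o; each is a nucleus, giving 4 syllables.
Between /a/ (V1) and /i/ (V2): /g/ is a single consonant, so it becomes the next onset.
Between /i/ (V2) and /a/ (V3): cluster /gg/ — the longest permitted-onset suffix is /g/; onset = /g/, preceding coda = /g/.
Between /a/ (V3) and /o/ (V4): cluster /ss/ — the longest permitted-onset suffix is /s/; onset = /s/, preceding coda = /s/.
Putting it together: ga.gig.gas.sor.
Syllable 1 is /ga/: onset /g/, nucleus /a/, coda ∅.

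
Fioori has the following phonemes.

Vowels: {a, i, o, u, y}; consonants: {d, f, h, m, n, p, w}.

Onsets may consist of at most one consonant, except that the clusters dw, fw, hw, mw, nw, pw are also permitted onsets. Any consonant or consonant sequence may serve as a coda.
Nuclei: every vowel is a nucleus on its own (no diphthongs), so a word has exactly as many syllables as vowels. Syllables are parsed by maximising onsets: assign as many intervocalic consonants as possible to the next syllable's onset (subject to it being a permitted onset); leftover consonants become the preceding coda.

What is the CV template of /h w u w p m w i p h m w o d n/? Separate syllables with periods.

CCVCC.CCVCC.CCVCC

Vowels present: u, i, o; each is a nucleus, giving 3 syllables.
/u…i/ gap (V1→V2): cluster /wpmw/ — the longest permitted-onset suffix is /mw/; onset = /mw/, preceding coda = /wp/.
/i…o/ gap (V2→V3): /phmw/ — longest licit onset from the right is /mw/, leaving /ph/ as coda.
So the parse is hwuwp.mwiph.mwodn.
Mapping each syllable to C/V: /hwuwp/ → CCVCC, /mwiph/ → CCVCC, /mwodn/ → CCVCC.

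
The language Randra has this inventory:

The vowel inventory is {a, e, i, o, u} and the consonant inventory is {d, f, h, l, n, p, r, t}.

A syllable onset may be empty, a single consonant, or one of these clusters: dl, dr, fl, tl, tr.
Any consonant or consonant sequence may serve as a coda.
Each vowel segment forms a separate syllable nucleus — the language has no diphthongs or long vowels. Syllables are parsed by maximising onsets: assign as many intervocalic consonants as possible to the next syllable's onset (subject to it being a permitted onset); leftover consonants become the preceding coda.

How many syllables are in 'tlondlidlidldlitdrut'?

5

Nuclei (vowels): o, i, i, i, u → 5 syllables.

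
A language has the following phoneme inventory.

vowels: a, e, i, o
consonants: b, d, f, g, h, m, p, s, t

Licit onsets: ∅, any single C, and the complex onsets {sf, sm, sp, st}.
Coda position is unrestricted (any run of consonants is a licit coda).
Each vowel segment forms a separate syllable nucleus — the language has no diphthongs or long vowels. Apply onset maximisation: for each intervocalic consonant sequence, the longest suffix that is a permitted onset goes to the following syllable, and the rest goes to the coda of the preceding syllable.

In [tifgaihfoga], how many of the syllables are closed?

The vowels are i, a, i, o, a — 5 nuclei, so 5 syllables.
σ1/σ2 boundary: /fg/; trying suffixes from longest down, /g/ is the first permitted one, so coda /f/ | onset /g/.
σ2/σ3 boundary: nothing intervenes; syllable break is V.V.
σ3/σ4 boundary: /hf/ — longest licit onset from the right is /f/, leaving /h/ as coda.
σ4/σ5 boundary: just /g/ — single C goes to the following onset.
Putting it together: tif.ga.ih.fo.ga.
Classifying each syllable: /tif/ (closed), /ga/ (open), /ih/ (closed), /fo/ (open), /ga/ (open).
Closed syllables: 2.

2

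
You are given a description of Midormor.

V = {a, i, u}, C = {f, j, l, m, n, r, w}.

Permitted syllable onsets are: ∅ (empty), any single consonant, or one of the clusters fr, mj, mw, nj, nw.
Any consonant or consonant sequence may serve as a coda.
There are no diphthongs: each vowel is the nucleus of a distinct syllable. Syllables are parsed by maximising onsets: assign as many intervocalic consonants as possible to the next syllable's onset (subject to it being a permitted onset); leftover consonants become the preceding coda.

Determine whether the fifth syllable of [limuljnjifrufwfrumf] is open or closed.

Nuclei (vowels): i, u, i, u, u → 5 syllables.
σ1/σ2 boundary: /m/ → onset of the next syllable (single consonants are always licit onsets).
σ2/σ3 boundary: /ljnj/ splits as /lj/ + /nj/ (/nj/ is the longest suffix that is a licit onset).
σ3/σ4 boundary: /fr/ is a licit onset in full, so it all attaches to the next syllable.
σ4/σ5 boundary: /fwfr/ — longest licit onset from the right is /fr/, leaving /fw/ as coda.
Putting it together: li.mulj.nji.frufw.frumf.
Syllable 5 is /frumf/ with coda /mf/, so it is closed.

closed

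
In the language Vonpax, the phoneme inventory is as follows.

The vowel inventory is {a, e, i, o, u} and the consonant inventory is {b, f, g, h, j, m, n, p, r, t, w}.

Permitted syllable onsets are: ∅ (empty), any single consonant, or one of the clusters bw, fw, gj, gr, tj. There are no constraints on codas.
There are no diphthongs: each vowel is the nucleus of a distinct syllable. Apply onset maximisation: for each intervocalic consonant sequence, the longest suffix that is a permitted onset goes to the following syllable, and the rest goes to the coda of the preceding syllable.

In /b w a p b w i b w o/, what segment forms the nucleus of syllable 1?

Vowels present: a, i, o; each is a nucleus, giving 3 syllables.
The first nucleus (vowel 1 from the left) is /a/.

a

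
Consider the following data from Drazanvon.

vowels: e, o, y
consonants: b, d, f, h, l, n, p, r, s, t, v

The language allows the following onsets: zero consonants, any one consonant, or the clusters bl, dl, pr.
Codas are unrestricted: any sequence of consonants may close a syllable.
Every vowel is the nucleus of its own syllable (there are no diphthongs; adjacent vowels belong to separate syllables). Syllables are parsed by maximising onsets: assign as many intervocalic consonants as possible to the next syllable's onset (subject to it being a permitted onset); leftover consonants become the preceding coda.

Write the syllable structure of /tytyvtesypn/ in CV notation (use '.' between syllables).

CV.CVC.CV.CVCC

The vowels are y, y, e, y — 4 nuclei, so 4 syllables.
Between /y/ (V1) and /y/ (V2): just /t/ — single C goes to the following onset.
Between /y/ (V2) and /e/ (V3): /vt/ splits as /v/ + /t/ (/t/ is the longest suffix that is a licit onset).
Between /e/ (V3) and /y/ (V4): just /s/ — single C goes to the following onset.
Putting it together: ty.tyv.te.sypn.
Mapping each syllable to C/V: /ty/ → CV, /tyv/ → CVC, /te/ → CV, /sypn/ → CVCC.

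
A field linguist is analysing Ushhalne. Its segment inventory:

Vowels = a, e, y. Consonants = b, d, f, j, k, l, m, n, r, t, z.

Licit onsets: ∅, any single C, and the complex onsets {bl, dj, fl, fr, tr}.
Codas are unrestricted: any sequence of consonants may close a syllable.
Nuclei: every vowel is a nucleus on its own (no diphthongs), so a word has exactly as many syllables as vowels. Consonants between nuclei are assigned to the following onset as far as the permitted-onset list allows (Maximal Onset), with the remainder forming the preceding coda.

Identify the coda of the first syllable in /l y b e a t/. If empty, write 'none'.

none

Nuclei (vowels): y, e, a → 3 syllables.
V1 /y/ – V2 /e/: just /b/ — single C goes to the following onset.
V2 /e/ – V3 /a/: hiatus — the boundary sits between the two vowels.
So the parse is ly.be.at.
Syllable 1 is /ly/: onset /l/, nucleus /y/, coda ∅.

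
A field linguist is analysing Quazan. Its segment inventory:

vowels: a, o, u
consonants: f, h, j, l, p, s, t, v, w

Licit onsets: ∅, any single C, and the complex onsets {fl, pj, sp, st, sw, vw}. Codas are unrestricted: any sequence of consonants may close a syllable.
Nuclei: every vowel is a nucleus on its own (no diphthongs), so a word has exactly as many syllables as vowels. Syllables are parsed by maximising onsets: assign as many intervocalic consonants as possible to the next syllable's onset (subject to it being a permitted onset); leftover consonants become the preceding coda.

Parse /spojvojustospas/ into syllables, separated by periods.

Nuclei (vowels): o, o, u, o, a → 5 syllables.
/o…o/ gap (V1→V2): /jv/ — longest licit onset from the right is /v/, leaving /j/ as coda.
/o…u/ gap (V2→V3): just /j/ — single C goes to the following onset.
/u…o/ gap (V3→V4): cluster /st/ — /st/ is itself a permitted onset, so the whole cluster goes right; preceding coda = ∅.
/o…a/ gap (V4→V5): cluster /sp/ — /sp/ is itself a permitted onset, so the whole cluster goes right; preceding coda = ∅.

spoj.vo.ju.sto.spas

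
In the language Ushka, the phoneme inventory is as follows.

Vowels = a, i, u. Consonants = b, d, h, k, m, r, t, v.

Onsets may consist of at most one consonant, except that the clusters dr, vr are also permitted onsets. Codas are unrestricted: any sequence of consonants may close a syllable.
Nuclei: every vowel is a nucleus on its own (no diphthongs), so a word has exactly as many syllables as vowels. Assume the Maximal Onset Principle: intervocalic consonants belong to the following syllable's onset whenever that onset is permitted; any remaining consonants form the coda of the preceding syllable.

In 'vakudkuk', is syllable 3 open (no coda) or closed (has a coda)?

closed

Vowels present: a, u, u; each is a nucleus, giving 3 syllables.
V1 /a/ – V2 /u/: /k/ → onset of the next syllable (single consonants are always licit onsets).
V2 /u/ – V3 /u/: cluster /dk/ — the longest permitted-onset suffix is /k/; onset = /k/, preceding coda = /d/.
So the parse is va.kud.kuk.
Syllable 3 is /kuk/ with coda /k/, so it is closed.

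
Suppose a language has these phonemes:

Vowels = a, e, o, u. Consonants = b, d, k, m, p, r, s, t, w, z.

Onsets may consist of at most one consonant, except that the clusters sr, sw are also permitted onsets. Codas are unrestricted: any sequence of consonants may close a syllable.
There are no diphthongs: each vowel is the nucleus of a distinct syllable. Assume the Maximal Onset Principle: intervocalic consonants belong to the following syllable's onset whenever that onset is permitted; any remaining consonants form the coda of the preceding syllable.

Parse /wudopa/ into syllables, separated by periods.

wu.do.pa

Vowels present: u, o, a; each is a nucleus, giving 3 syllables.
σ1/σ2 boundary: /d/ → onset of the next syllable (single consonants are always licit onsets).
σ2/σ3 boundary: /p/ → onset of the next syllable (single consonants are always licit onsets).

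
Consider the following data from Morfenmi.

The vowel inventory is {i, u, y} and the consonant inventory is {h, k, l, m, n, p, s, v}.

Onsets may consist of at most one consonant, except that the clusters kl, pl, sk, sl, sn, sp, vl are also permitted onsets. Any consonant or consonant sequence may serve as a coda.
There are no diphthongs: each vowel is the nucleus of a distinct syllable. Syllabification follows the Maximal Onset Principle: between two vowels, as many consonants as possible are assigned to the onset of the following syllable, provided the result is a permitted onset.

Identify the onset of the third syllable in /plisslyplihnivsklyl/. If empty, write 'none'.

Nuclei (vowels): i, y, i, i, y → 5 syllables.
Between /i/ (V1) and /y/ (V2): /ssl/ splits as /s/ + /sl/ (/sl/ is the longest suffix that is a licit onset).
Between /y/ (V2) and /i/ (V3): cluster /pl/ — /pl/ is itself a permitted onset, so the whole cluster goes right; preceding coda = ∅.
Between /i/ (V3) and /i/ (V4): /hn/; trying suffixes from longest down, /n/ is the first permitted one, so coda /h/ | onset /n/.
Between /i/ (V4) and /y/ (V5): /vskl/; trying suffixes from longest down, /kl/ is the first permitted one, so coda /vs/ | onset /kl/.
So the parse is plis.sly.plih.nivs.klyl.
Syllable 3 is /plih/: onset /pl/, nucleus /i/, coda /h/.

pl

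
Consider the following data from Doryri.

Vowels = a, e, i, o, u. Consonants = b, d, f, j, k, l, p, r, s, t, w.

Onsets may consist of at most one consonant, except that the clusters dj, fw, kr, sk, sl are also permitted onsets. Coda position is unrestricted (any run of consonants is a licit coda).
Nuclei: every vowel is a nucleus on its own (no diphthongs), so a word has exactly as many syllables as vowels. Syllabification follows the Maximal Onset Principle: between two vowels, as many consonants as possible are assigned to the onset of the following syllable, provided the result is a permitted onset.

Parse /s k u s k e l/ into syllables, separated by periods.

Vowels present: u, e; each is a nucleus, giving 2 syllables.
V1 /u/ – V2 /e/: /sk/ — entire cluster is a permitted onset → onset /sk/, coda ∅.

sku.skel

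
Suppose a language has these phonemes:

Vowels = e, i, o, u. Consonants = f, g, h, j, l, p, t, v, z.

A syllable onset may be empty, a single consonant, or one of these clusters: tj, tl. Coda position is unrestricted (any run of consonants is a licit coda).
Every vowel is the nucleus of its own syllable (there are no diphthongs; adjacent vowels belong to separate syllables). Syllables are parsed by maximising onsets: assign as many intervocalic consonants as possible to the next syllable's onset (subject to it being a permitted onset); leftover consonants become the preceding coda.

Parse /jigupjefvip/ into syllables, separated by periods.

ji.gup.jef.vip

Nuclei (vowels): i, u, e, i → 4 syllables.
V1 /i/ – V2 /u/: /g/ is a single consonant, so it becomes the next onset.
V2 /u/ – V3 /e/: /pj/ splits as /p/ + /j/ (/j/ is the longest suffix that is a licit onset).
V3 /e/ – V4 /i/: /fv/; trying suffixes from longest down, /v/ is the first permitted one, so coda /f/ | onset /v/.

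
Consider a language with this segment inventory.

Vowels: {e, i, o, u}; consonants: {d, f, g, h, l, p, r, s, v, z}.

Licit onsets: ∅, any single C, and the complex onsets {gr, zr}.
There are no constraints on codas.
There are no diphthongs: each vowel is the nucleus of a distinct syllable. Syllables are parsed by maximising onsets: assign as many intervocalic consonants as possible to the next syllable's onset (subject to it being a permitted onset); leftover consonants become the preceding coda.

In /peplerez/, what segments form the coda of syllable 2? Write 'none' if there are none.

none

The vowels are e, e, e — 3 nuclei, so 3 syllables.
Between /e/ (V1) and /e/ (V2): /pl/ — longest licit onset from the right is /l/, leaving /p/ as coda.
Between /e/ (V2) and /e/ (V3): /r/ → onset of the next syllable (single consonants are always licit onsets).
Result: pep.le.rez.
Syllable 2 is /le/: onset /l/, nucleus /e/, coda ∅.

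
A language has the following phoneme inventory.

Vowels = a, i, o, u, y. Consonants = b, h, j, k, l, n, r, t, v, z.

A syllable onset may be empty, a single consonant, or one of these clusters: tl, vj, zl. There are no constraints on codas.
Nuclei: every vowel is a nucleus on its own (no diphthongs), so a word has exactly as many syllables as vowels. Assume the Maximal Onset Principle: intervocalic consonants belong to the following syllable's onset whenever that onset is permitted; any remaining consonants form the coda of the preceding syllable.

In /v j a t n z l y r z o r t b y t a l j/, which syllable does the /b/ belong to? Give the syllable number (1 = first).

Nuclei (vowels): a, y, o, y, a → 5 syllables.
/a…y/ gap (V1→V2): /tnzl/ splits as /tn/ + /zl/ (/zl/ is the longest suffix that is a licit onset).
/y…o/ gap (V2→V3): /rz/ — longest licit onset from the right is /z/, leaving /r/ as coda.
/o…y/ gap (V3→V4): /rtb/ — longest licit onset from the right is /b/, leaving /rt/ as coda.
/y…a/ gap (V4→V5): just /t/ — single C goes to the following onset.
Putting it together: vjatn.zlyr.zort.by.talj.
The /b/ is in the onset of syllable 4 (/by/).

4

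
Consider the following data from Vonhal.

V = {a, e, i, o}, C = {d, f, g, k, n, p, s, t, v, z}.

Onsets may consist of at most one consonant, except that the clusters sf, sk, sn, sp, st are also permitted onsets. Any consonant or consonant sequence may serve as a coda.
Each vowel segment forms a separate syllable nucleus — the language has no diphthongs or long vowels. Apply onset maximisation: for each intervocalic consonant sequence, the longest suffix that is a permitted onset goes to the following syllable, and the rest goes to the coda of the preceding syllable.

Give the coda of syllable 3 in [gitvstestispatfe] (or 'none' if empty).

The vowels are i, e, i, a, e — 5 nuclei, so 5 syllables.
/i…e/ gap (V1→V2): cluster /tvst/ — the longest permitted-onset suffix is /st/; onset = /st/, preceding coda = /tv/.
/e…i/ gap (V2→V3): /st/ is a licit onset in full, so it all attaches to the next syllable.
/i…a/ gap (V3→V4): cluster /sp/ — /sp/ is itself a permitted onset, so the whole cluster goes right; preceding coda = ∅.
/a…e/ gap (V4→V5): /tf/ — longest licit onset from the right is /f/, leaving /t/ as coda.
So the parse is gitv.ste.sti.spat.fe.
Syllable 3 is /sti/: onset /st/, nucleus /i/, coda ∅.

none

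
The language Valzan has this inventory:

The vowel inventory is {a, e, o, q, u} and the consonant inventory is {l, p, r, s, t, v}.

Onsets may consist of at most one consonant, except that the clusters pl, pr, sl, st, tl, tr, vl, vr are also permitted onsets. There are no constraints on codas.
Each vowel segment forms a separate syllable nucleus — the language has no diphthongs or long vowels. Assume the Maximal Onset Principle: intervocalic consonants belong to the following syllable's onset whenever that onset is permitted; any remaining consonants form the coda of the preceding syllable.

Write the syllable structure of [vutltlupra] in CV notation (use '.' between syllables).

Vowels present: u, u, a; each is a nucleus, giving 3 syllables.
Between /u/ (V1) and /u/ (V2): cluster /tltl/ — the longest permitted-onset suffix is /tl/; onset = /tl/, preceding coda = /tl/.
Between /u/ (V2) and /a/ (V3): cluster /pr/ — /pr/ is itself a permitted onset, so the whole cluster goes right; preceding coda = ∅.
So the parse is vutl.tlu.pra.
Mapping each syllable to C/V: /vutl/ → CVCC, /tlu/ → CCV, /pra/ → CCV.

CVCC.CCV.CCV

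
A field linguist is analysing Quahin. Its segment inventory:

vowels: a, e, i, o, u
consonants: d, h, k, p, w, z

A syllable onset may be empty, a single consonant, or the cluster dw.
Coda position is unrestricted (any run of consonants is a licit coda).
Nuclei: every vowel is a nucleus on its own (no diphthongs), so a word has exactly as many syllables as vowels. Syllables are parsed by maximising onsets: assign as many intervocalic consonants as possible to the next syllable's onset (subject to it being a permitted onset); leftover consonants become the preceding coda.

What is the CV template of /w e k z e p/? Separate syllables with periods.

The vowels are e, e — 2 nuclei, so 2 syllables.
σ1/σ2 boundary: cluster /kz/ — the longest permitted-onset suffix is /z/; onset = /z/, preceding coda = /k/.
Result: wek.zep.
Mapping each syllable to C/V: /wek/ → CVC, /zep/ → CVC.

CVC.CVC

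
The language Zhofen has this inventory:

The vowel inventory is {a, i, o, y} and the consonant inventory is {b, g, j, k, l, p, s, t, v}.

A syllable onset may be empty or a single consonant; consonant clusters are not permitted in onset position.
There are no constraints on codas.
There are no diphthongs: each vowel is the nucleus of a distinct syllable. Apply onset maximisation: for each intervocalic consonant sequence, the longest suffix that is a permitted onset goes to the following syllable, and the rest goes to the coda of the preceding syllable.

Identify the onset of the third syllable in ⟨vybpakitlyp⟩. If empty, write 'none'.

k

Nuclei (vowels): y, a, i, y → 4 syllables.
/y…a/ gap (V1→V2): /bp/ splits as /b/ + /p/ (/p/ is the longest suffix that is a licit onset).
/a…i/ gap (V2→V3): just /k/ — single C goes to the following onset.
/i…y/ gap (V3→V4): /tl/ splits as /t/ + /l/ (/l/ is the longest suffix that is a licit onset).
Result: vyb.pa.kit.lyp.
Syllable 3 is /kit/: onset /k/, nucleus /i/, coda /t/.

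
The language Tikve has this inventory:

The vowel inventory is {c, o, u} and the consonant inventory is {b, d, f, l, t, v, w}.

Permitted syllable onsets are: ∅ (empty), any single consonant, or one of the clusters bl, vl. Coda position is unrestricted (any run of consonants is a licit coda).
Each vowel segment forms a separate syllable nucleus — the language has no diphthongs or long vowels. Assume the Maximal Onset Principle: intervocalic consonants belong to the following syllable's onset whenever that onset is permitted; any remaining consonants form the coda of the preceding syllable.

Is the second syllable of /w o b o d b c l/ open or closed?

closed

The vowels are o, o, c — 3 nuclei, so 3 syllables.
/o…o/ gap (V1→V2): /b/ → onset of the next syllable (single consonants are always licit onsets).
/o…c/ gap (V2→V3): /db/; trying suffixes from longest down, /b/ is the first permitted one, so coda /d/ | onset /b/.
Syllabification: wo.bod.bcl.
Syllable 2 is /bod/ with coda /d/, so it is closed.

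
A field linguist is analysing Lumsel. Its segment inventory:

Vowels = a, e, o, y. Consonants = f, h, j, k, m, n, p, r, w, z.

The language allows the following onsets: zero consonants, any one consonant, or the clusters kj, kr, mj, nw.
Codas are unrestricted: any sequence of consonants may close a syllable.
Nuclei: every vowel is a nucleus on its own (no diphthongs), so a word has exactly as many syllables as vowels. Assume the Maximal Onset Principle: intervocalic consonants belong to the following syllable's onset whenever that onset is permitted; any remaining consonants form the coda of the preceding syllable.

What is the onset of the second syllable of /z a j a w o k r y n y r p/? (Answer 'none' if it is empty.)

j

Vowels present: a, a, o, y, y; each is a nucleus, giving 5 syllables.
V1 /a/ – V2 /a/: /j/ → onset of the next syllable (single consonants are always licit onsets).
V2 /a/ – V3 /o/: /w/ is a single consonant, so it becomes the next onset.
V3 /o/ – V4 /y/: /kr/ is a licit onset in full, so it all attaches to the next syllable.
V4 /y/ – V5 /y/: /n/ → onset of the next syllable (single consonants are always licit onsets).
Result: za.ja.wo.kry.nyrp.
Syllable 2 is /ja/: onset /j/, nucleus /a/, coda ∅.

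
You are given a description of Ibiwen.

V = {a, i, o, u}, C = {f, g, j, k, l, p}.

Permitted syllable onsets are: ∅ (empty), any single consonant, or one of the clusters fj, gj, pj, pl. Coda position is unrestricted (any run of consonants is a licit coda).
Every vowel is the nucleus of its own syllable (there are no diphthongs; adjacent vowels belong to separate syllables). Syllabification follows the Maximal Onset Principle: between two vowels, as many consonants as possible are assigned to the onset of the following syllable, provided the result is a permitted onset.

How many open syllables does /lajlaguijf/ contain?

Nuclei (vowels): a, a, u, i → 4 syllables.
/a…a/ gap (V1→V2): cluster /jl/ — the longest permitted-onset suffix is /l/; onset = /l/, preceding coda = /j/.
/a…u/ gap (V2→V3): /g/ → onset of the next syllable (single consonants are always licit onsets).
/u…i/ gap (V3→V4): hiatus — the boundary sits between the two vowels.
So the parse is laj.la.gu.ijf.
Classifying each syllable: /laj/ (closed), /la/ (open), /gu/ (open), /ijf/ (closed).
Open syllables: 2.

2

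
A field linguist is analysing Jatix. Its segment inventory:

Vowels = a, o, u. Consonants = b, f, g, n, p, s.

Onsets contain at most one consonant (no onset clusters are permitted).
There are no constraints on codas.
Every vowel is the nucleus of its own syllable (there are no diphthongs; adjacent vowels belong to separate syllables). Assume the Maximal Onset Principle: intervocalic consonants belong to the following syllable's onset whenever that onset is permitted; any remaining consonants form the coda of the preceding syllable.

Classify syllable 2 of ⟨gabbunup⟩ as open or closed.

Nuclei (vowels): a, u, u → 3 syllables.
σ1/σ2 boundary: cluster /bb/ — the longest permitted-onset suffix is /b/; onset = /b/, preceding coda = /b/.
σ2/σ3 boundary: just /n/ — single C goes to the following onset.
So the parse is gab.bu.nup.
Syllable 2 is /bu/; it ends in its nucleus with no coda, so it is open.

open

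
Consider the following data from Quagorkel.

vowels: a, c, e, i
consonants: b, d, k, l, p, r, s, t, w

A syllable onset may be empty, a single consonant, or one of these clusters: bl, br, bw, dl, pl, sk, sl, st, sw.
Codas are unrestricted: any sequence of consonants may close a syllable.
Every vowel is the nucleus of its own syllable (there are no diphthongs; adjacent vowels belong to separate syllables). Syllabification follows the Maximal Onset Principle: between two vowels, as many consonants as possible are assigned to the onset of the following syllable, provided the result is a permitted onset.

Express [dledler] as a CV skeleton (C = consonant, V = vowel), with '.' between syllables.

CCV.CCVC

The vowels are e, e — 2 nuclei, so 2 syllables.
V1 /e/ – V2 /e/: cluster /dl/ — /dl/ is itself a permitted onset, so the whole cluster goes right; preceding coda = ∅.
Putting it together: dle.dler.
Mapping each syllable to C/V: /dle/ → CCV, /dler/ → CCVC.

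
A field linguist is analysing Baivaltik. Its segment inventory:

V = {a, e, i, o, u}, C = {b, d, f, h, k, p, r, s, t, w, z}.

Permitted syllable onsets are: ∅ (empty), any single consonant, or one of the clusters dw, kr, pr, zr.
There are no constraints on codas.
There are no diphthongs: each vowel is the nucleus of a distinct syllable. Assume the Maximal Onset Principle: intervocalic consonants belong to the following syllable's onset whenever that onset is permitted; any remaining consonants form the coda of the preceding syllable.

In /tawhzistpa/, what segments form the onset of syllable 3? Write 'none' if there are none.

Vowels present: a, i, a; each is a nucleus, giving 3 syllables.
V1 /a/ – V2 /i/: /whz/ splits as /wh/ + /z/ (/z/ is the longest suffix that is a licit onset).
V2 /i/ – V3 /a/: cluster /stp/ — the longest permitted-onset suffix is /p/; onset = /p/, preceding coda = /st/.
Result: tawh.zist.pa.
Syllable 3 is /pa/: onset /p/, nucleus /a/, coda ∅.

p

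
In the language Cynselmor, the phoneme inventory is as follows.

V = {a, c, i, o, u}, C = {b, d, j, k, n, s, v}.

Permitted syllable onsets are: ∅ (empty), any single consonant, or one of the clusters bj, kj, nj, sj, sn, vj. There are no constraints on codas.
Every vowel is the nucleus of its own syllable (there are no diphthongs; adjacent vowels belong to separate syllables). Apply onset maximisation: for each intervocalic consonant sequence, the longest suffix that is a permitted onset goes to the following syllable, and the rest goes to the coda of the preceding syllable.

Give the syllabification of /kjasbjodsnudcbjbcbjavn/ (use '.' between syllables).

The vowels are a, o, u, c, c, a — 6 nuclei, so 6 syllables.
Between /a/ (V1) and /o/ (V2): /sbj/ splits as /s/ + /bj/ (/bj/ is the longest suffix that is a licit onset).
Between /o/ (V2) and /u/ (V3): /dsn/ splits as /d/ + /sn/ (/sn/ is the longest suffix that is a licit onset).
Between /u/ (V3) and /c/ (V4): /d/ → onset of the next syllable (single consonants are always licit onsets).
Between /c/ (V4) and /c/ (V5): /bjb/; trying suffixes from longest down, /b/ is the first permitted one, so coda /bj/ | onset /b/.
Between /c/ (V5) and /a/ (V6): cluster /bj/ — /bj/ is itself a permitted onset, so the whole cluster goes right; preceding coda = ∅.

kjas.bjod.snu.dcbj.bc.bjavn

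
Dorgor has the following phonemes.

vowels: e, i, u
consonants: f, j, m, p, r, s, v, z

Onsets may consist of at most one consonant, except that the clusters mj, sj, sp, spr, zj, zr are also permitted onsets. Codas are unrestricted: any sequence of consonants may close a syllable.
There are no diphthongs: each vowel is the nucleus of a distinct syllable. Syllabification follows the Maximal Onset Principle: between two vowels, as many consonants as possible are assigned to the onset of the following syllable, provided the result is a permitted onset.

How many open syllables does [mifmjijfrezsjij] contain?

0

The vowels are i, i, e, i — 4 nuclei, so 4 syllables.
/i…i/ gap (V1→V2): /fmj/ splits as /f/ + /mj/ (/mj/ is the longest suffix that is a licit onset).
/i…e/ gap (V2→V3): /jfr/; trying suffixes from longest down, /r/ is the first permitted one, so coda /jf/ | onset /r/.
/e…i/ gap (V3→V4): /zsj/ splits as /z/ + /sj/ (/sj/ is the longest suffix that is a licit onset).
Result: mif.mjijf.rez.sjij.
Classifying each syllable: /mif/ (closed), /mjijf/ (closed), /rez/ (closed), /sjij/ (closed).
Open syllables: 0.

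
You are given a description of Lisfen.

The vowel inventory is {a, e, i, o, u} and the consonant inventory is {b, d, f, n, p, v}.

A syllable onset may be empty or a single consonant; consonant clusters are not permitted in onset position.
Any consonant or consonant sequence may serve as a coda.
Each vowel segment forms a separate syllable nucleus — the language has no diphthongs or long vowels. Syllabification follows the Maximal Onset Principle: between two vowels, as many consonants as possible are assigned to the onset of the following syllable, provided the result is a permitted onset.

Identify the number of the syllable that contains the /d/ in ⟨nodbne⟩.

1

Nuclei (vowels): o, e → 2 syllables.
/o…e/ gap (V1→V2): /dbn/ — longest licit onset from the right is /n/, leaving /db/ as coda.
Result: nodb.ne.
The /d/ is in the coda of syllable 1 (/nodb/).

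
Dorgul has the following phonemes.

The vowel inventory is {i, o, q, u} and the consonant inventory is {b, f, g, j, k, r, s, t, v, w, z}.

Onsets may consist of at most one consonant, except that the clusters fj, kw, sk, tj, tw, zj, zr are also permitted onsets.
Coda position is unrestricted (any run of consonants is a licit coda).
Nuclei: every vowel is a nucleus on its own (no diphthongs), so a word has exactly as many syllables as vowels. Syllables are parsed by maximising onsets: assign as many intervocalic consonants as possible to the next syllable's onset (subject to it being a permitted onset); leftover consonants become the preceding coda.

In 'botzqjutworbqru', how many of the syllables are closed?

Nuclei (vowels): o, q, u, o, q, u → 6 syllables.
Between /o/ (V1) and /q/ (V2): cluster /tz/ — the longest permitted-onset suffix is /z/; onset = /z/, preceding coda = /t/.
Between /q/ (V2) and /u/ (V3): just /j/ — single C goes to the following onset.
Between /u/ (V3) and /o/ (V4): /tw/ — entire cluster is a permitted onset → onset /tw/, coda ∅.
Between /o/ (V4) and /q/ (V5): /rb/ splits as /r/ + /b/ (/b/ is the longest suffix that is a licit onset).
Between /q/ (V5) and /u/ (V6): just /r/ — single C goes to the following onset.
Result: bot.zq.ju.twor.bq.ru.
Classifying each syllable: /bot/ (closed), /zq/ (open), /ju/ (open), /twor/ (closed), /bq/ (open), /ru/ (open).
Closed syllables: 2.

2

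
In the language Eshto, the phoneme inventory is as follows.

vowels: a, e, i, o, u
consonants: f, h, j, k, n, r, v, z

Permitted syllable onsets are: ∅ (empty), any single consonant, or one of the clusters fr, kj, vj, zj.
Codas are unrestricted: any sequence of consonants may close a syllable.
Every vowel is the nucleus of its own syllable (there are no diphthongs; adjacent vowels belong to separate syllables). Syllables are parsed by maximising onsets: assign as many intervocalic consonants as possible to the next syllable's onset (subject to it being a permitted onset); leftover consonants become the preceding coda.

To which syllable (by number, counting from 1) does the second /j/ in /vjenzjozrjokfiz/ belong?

2

Vowels present: e, o, o, i; each is a nucleus, giving 4 syllables.
Between /e/ (V1) and /o/ (V2): /nzj/; trying suffixes from longest down, /zj/ is the first permitted one, so coda /n/ | onset /zj/.
Between /o/ (V2) and /o/ (V3): /zrj/ — longest licit onset from the right is /j/, leaving /zr/ as coda.
Between /o/ (V3) and /i/ (V4): /kf/ — longest licit onset from the right is /f/, leaving /k/ as coda.
Result: vjen.zjozr.jok.fiz.
The second /j/ is in the onset of syllable 2 (/zjozr/).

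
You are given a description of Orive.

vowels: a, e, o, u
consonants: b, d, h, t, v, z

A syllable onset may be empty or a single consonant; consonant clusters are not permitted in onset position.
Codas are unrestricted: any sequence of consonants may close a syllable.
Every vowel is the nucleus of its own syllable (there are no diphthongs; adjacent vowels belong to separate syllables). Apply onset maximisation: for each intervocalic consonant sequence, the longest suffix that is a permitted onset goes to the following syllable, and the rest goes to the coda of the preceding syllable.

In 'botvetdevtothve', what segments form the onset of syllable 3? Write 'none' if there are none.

Vowels present: o, e, e, o, e; each is a nucleus, giving 5 syllables.
V1 /o/ – V2 /e/: /tv/ — longest licit onset from the right is /v/, leaving /t/ as coda.
V2 /e/ – V3 /e/: cluster /td/ — the longest permitted-onset suffix is /d/; onset = /d/, preceding coda = /t/.
V3 /e/ – V4 /o/: /vt/ splits as /v/ + /t/ (/t/ is the longest suffix that is a licit onset).
V4 /o/ – V5 /e/: /thv/ splits as /th/ + /v/ (/v/ is the longest suffix that is a licit onset).
So the parse is bot.vet.dev.toth.ve.
Syllable 3 is /dev/: onset /d/, nucleus /e/, coda /v/.

d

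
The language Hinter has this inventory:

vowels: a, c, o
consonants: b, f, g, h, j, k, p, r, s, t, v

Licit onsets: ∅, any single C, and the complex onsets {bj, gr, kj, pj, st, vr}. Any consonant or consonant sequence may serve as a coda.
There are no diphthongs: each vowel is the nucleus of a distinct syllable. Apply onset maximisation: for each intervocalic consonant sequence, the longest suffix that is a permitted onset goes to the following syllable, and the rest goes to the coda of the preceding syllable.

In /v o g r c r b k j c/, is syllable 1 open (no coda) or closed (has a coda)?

open

Vowels present: o, c, c; each is a nucleus, giving 3 syllables.
σ1/σ2 boundary: /gr/ is a licit onset in full, so it all attaches to the next syllable.
σ2/σ3 boundary: /rbkj/ splits as /rb/ + /kj/ (/kj/ is the longest suffix that is a licit onset).
Syllabification: vo.grcrb.kjc.
Syllable 1 is /vo/; it ends in its nucleus with no coda, so it is open.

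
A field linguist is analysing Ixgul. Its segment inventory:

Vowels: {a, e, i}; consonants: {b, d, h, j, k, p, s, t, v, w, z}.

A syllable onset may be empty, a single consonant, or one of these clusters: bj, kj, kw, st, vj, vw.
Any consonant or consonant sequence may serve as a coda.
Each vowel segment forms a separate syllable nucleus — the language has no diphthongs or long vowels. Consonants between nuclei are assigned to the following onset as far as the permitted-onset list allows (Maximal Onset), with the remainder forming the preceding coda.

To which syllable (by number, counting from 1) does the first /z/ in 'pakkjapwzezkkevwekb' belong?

Nuclei (vowels): a, a, e, e, e → 5 syllables.
σ1/σ2 boundary: /kkj/; trying suffixes from longest down, /kj/ is the first permitted one, so coda /k/ | onset /kj/.
σ2/σ3 boundary: /pwz/ splits as /pw/ + /z/ (/z/ is the longest suffix that is a licit onset).
σ3/σ4 boundary: /zkk/; trying suffixes from longest down, /k/ is the first permitted one, so coda /zk/ | onset /k/.
σ4/σ5 boundary: /vw/ is a licit onset in full, so it all attaches to the next syllable.
Putting it together: pak.kjapw.zezk.ke.vwekb.
The first /z/ is in the onset of syllable 3 (/zezk/).

3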